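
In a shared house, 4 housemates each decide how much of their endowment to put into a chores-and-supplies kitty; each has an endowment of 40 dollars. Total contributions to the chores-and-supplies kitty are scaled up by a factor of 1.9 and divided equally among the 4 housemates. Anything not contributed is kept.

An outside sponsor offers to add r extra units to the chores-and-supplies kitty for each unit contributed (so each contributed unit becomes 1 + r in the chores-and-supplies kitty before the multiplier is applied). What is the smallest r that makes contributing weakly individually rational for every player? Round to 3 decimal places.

1.105

With matching at rate r, one contributed unit becomes (1 + r) in the chores-and-supplies kitty and returns 1.9 × (1 + r) / 4 to the contributor.
Setting this equal to 1: 1 + r = 4/1.9 = 2.1053.
So the minimum matching rate is r = 2.1053 − 1 = 1.105.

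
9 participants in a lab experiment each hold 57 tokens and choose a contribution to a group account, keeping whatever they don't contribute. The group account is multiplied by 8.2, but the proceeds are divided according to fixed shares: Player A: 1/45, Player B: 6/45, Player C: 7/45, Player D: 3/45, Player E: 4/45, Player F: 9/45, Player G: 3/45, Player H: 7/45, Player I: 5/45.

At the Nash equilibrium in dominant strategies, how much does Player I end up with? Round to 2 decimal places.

For player j, contributing a unit is worthwhile iff 8.2 × (j's share) ≥ 1, i.e. iff j's share is at least 0.1220.
Player B, Player C, Player F and Player H are above the threshold, contributing 57 each; the remaining 5 contribute 0. Total contributed: 228.
Player I keeps 57 and receives 8.2 × 228 × 5/45 = 207.73 from the group account, for a payoff of 264.73.

264.73 tokens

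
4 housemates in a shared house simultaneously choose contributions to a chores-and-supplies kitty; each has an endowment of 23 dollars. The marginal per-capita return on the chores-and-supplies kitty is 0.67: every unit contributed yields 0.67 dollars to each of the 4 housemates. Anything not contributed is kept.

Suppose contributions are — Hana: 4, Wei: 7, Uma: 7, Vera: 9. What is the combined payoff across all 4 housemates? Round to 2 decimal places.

Total contributed: 4 + 7 + 7 + 9 = 27; total kept: 4 × 23 − 27 = 65.
The chores-and-supplies kitty pays out 0.67 × 4 × 27 = 72.36 in aggregate.
Group total = 65 + 72.36 = 137.36.

137.36 dollars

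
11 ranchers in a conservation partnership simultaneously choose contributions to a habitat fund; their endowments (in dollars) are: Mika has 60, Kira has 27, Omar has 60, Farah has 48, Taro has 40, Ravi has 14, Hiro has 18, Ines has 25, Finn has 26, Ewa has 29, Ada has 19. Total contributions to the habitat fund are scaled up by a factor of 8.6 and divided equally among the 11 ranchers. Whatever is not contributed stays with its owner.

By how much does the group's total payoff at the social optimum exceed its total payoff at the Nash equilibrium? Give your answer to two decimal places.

2781.60 dollars

The private return per contributed unit is 8.6/11 = 0.7818 < 1 for every player regardless of endowment, so the Nash equilibrium is zero contribution and the group total is Σ E_j = 60 + 27 + 60 + 48 + 40 + 14 + 18 + 25 + 26 + 29 + 19 = 366.
Each contributed unit returns 8.600 to the group, so the social optimum is full contribution by everyone: group total = 8.600 × 366 = 3147.60.
Efficiency loss = (8.600 − 1) × 366 = 2781.60.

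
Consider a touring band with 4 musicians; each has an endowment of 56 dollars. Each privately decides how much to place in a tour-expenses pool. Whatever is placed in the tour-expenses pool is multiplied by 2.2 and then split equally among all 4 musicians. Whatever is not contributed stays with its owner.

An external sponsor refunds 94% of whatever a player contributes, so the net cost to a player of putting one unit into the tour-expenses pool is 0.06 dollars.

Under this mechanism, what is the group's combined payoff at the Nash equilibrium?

The effective private return per unit is now (2.2/4) / 0.06 = 9.1667 > 1, so every player's dominant strategy flips to full contribution.
At the Nash equilibrium everyone contributes 56. Group total payoff = 4 × (56 × 0.94 + 2.2 × 56) = 703.36.

703.36 dollars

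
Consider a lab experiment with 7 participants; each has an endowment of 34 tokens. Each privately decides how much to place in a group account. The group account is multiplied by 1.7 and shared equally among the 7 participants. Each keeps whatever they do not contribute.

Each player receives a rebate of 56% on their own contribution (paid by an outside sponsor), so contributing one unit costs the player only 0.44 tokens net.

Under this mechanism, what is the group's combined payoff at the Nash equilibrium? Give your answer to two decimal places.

238.00 tokens

Even with the mechanism, each unit contributed returns only (1.7/7) / 0.44 = 0.5519 per unit of net cost, so contributing nothing is still dominant.
Everyone keeps their endowment and the group total is 7 × 34 = 238.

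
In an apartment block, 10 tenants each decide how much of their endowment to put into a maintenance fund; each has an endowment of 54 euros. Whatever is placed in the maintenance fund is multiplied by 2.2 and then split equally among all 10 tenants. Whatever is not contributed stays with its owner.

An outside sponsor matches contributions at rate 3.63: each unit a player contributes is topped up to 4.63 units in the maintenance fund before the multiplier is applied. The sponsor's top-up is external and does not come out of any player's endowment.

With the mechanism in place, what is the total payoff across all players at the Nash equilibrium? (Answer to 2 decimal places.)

With the mechanism, a contributed unit returns 2.2 × 4.63 / 10 = 1.0186 per unit of net cost to the contributor — now above 1 — so contributing fully is weakly dominant for every player.
At the Nash equilibrium everyone contributes 54. Group total payoff = 2.2 × 4.63 × 540 = 5500.44.

5500.44 euros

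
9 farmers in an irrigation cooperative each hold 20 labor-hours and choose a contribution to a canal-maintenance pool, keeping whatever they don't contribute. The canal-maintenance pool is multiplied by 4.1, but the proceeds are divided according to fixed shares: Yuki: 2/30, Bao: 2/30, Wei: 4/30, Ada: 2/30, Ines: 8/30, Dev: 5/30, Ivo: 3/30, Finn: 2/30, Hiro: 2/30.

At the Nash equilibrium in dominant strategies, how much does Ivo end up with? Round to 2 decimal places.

A player with share s gets back 4.1·s per unit contributed, so full contribution is dominant for anyone with s > 1/4.1 = 0.2439 and zero contribution is dominant for anyone below.
Only Ines (8/30) clears that bar, contributing 20; the remaining 8 contribute 0. Total contributed: 20.
Ivo keeps 20 and receives 4.1 × 20 × 3/30 = 8.20 from the canal-maintenance pool, for a payoff of 28.20.

28.20 labor-hours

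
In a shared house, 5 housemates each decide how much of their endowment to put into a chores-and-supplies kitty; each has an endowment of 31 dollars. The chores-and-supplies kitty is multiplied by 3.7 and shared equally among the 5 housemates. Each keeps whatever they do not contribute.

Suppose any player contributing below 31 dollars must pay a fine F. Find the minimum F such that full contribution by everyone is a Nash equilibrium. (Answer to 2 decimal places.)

Given the others contribute fully, the best deviation is to contribute 0 (any partial contribution still incurs the fine and gives up units whose private return 0.7400 is below 1).
Deviating from 31 to 0 saves 31 dollars but forfeits the deviator's share of the drop in the chores-and-supplies kitty: 3.7/5 × 31 = 22.94.
So the deviation gain is 31 − 22.94 = 8.06, and the fine must be at least 8.06 dollars to wipe it out.

8.06 dollars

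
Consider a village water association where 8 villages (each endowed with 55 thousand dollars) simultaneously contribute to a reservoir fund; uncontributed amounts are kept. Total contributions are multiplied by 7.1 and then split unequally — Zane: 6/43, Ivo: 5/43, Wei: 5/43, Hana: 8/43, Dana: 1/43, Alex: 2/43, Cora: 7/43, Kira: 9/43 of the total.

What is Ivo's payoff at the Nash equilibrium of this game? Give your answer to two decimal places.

Player j's private return per contributed unit is 7.1 × (j's share). Contributing is weakly dominant for j when that share is at least 1/7.1 = 0.1408, and contributing 0 is dominant otherwise.
The shares above 0.1408 belong to Hana, Cora and Kira, contributing 55 each; the remaining 5 contribute 0. Total contributed: 165.
Ivo keeps 55 and receives 7.1 × 165 × 5/43 = 136.22 from the reservoir fund, for a payoff of 191.22.

191.22 thousand dollars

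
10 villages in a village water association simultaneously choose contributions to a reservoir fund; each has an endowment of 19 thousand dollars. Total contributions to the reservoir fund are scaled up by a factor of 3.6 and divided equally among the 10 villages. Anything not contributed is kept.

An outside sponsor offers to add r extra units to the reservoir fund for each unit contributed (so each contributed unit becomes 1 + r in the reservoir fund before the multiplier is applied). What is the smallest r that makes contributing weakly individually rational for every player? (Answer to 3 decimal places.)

1.778

With matching at rate r, one contributed unit becomes (1 + r) in the reservoir fund and returns 3.6 × (1 + r) / 10 to the contributor.
Setting this equal to 1: 1 + r = 10/3.6 = 2.7778.
So the minimum matching rate is r = 2.7778 − 1 = 1.778.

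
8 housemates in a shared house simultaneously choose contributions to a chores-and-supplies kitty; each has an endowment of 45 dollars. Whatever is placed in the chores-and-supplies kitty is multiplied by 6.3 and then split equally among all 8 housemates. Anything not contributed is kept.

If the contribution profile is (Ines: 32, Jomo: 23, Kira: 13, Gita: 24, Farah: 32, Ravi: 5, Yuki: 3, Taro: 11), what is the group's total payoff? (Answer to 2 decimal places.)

1117.90 dollars

Total contributed: 32 + 23 + 13 + 24 + 32 + 5 + 3 + 11 = 143; total kept: 8 × 45 − 143 = 217.
The chores-and-supplies kitty pays out 6.3 × 143 = 900.90 in aggregate.
Group total = 217 + 900.90 = 1117.90.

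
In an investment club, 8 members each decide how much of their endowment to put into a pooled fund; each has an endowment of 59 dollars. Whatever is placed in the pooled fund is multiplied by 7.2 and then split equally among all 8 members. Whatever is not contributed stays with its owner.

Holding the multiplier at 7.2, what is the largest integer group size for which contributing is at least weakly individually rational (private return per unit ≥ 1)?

7

Private return per unit is 7.2/(group size), which is ≥ 1 whenever the group size is ≤ 7.2.
The largest such integer is 7.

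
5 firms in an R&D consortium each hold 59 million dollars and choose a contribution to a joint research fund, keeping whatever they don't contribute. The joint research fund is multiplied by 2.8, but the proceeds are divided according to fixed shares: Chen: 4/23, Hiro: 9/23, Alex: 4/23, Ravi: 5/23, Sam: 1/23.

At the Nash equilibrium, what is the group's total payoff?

401.20 million dollars

A player with share s gets back 2.8·s per unit contributed, so full contribution is dominant for anyone with s > 1/2.8 = 0.3571 and zero contribution is dominant for anyone below.
The only share above 0.3571 is Hiro's 9/23, contributing 59; the remaining 4 contribute 0. Total contributed: 59.
The joint research fund pays out 2.8 × 59 = 165.20 in total (split across the unequal shares, but the aggregate is all that matters for the group sum).
The 4 free-riders keep 59 each, adding 236. Group total = 236 + 165.20 = 401.20.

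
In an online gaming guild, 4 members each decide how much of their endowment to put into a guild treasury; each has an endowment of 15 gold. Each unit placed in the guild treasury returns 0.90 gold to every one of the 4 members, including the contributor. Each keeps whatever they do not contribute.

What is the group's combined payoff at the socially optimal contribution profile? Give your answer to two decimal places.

Each contributed unit returns 3.600 to the group as a whole (0.90 to each of 4 players), which exceeds 1, so the social optimum is full contribution: group total = 3.600 × 60 = 216.00.

216.00 gold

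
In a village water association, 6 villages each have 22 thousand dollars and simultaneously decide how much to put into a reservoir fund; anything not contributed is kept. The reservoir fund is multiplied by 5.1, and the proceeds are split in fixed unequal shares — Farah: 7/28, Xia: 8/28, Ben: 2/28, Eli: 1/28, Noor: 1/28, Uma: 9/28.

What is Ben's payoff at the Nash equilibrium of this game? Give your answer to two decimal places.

A player with share s gets back 5.1·s per unit contributed, so full contribution is dominant for anyone with s > 1/5.1 = 0.1961 and zero contribution is dominant for anyone below.
Farah, Xia and Uma are above the threshold, contributing 22 each; the remaining 3 contribute 0. Total contributed: 66.
Ben keeps 22 and receives 5.1 × 66 × 2/28 = 24.04 from the reservoir fund, for a payoff of 46.04.

46.04 thousand dollars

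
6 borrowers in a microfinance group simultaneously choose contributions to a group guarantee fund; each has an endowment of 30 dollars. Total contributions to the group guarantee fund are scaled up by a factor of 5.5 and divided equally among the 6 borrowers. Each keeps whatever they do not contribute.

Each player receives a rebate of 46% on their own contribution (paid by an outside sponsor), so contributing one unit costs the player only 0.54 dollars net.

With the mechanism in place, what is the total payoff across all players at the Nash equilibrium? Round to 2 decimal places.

1072.80 dollars

With the mechanism, a contributed unit returns (5.5/6) / 0.54 = 1.6975 per unit of net cost to the contributor — now above 1 — so contributing fully is weakly dominant for every player.
So the Nash equilibrium is full contribution by all 6; the group earns 6 × (30 × 0.46 + 5.5 × 30) = 1072.80.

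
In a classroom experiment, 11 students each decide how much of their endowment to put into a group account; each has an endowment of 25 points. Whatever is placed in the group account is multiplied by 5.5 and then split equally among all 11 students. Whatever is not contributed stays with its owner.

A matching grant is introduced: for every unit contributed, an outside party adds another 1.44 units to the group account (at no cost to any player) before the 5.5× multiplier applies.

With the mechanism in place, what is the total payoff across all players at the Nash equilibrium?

3690.50 points

Under the mechanism each unit contributed yields 5.5 × 2.44 / 11 = 1.2200 back to its contributor per unit of net cost, which exceeds 1, making full contribution the dominant choice for everyone.
At the Nash equilibrium everyone contributes 25. Group total payoff = 5.5 × 2.44 × 275 = 3690.50.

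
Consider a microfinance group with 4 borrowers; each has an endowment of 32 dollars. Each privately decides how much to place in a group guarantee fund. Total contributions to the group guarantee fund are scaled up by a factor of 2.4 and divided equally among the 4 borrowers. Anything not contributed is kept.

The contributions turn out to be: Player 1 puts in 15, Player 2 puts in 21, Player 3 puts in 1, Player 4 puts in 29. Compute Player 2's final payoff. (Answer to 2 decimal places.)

50.60 dollars

Total contributed: 15 + 21 + 1 + 29 = 66.
Each receives 2.4 × 66 / 4 = 39.60 from the group guarantee fund.
Player 2 keeps 32 − 21 = 11, so Player 2's payoff is 11 + 39.60 = 50.60.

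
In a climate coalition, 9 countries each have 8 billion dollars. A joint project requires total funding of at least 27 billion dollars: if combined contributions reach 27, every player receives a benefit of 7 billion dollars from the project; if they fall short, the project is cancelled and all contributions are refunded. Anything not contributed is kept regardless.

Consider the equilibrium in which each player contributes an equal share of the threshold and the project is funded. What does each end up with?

Equal share of the threshold: 27/9 = 3.
At this profile no one gains by cutting their contribution: any cut drops the total below 27, the project is cancelled, contributions are refunded, and the deviator ends with 8, which is less than 8 − 3 + 7 = 12. Contributing more than 3 just wastes the excess. So contributing exactly 3 is a best response.
Each player's payoff: 8 − 3 + 7 = 12.

12 billion dollars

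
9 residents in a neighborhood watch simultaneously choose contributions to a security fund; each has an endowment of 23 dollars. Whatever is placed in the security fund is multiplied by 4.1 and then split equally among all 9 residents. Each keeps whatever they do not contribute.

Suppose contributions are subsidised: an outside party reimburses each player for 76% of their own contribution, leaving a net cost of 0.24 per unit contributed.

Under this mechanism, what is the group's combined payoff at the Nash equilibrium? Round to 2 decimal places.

1006.02 dollars

With the mechanism, a contributed unit returns (4.1/9) / 0.24 = 1.8981 per unit of net cost to the contributor — now above 1 — so contributing fully is weakly dominant for every player.
At the Nash equilibrium everyone contributes 23. Group total payoff = 9 × (23 × 0.76 + 4.1 × 23) = 1006.02.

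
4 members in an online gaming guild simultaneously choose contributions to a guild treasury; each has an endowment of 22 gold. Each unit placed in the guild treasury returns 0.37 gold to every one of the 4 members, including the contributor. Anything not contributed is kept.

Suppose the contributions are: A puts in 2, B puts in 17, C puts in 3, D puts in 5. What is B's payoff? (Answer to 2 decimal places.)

14.99 gold

Total contributed: 2 + 17 + 3 + 5 = 27.
Each receives 0.37 × 27 = 9.99 from the guild treasury.
B keeps 22 − 17 = 5, so B's payoff is 5 + 9.99 = 14.99.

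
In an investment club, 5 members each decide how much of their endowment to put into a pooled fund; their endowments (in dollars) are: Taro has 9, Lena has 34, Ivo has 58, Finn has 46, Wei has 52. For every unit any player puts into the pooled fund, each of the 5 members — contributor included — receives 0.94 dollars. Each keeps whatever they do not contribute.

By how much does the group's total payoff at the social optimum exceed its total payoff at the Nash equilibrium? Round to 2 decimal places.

736.30 dollars

The private return per contributed unit is 0.94 < 1 for everyone, so the Nash equilibrium is zero contribution and the group total is Σ E_j = 9 + 34 + 58 + 46 + 52 = 199.
Each contributed unit returns 4.700 to the group, so the social optimum is full contribution by everyone: group total = 4.700 × 199 = 935.30.
Efficiency loss = (4.700 − 1) × 199 = 736.30.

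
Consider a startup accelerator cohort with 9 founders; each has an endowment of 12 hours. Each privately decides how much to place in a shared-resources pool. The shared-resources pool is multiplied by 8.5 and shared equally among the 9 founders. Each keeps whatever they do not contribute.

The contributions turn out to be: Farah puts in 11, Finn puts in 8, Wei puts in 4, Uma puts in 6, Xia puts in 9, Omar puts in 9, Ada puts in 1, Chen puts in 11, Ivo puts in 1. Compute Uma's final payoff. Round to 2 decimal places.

62.67 hours

Total contributed: 11 + 8 + 4 + 6 + 9 + 9 + 1 + 11 + 1 = 60.
Each receives 8.5 × 60 / 9 = 56.67 from the shared-resources pool.
Uma keeps 12 − 6 = 6, so Uma's payoff is 6 + 56.67 = 62.67.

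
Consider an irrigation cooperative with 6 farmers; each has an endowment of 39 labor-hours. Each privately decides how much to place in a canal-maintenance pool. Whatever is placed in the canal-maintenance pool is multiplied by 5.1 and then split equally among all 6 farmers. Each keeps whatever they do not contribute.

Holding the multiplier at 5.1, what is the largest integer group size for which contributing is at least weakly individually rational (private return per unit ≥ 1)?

Private return per unit is 5.1/(group size), which is ≥ 1 whenever the group size is ≤ 5.1.
The largest such integer is 5.

5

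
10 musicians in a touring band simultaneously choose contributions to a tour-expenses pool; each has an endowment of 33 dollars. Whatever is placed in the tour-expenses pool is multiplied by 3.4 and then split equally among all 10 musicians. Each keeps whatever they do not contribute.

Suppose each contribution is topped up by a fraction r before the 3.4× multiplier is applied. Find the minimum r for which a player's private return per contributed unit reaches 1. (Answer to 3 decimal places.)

1.941

With matching at rate r, one contributed unit becomes (1 + r) in the tour-expenses pool and returns 3.4 × (1 + r) / 10 to the contributor.
Setting this equal to 1: 1 + r = 10/3.4 = 2.9412.
So the minimum matching rate is r = 2.9412 − 1 = 1.941.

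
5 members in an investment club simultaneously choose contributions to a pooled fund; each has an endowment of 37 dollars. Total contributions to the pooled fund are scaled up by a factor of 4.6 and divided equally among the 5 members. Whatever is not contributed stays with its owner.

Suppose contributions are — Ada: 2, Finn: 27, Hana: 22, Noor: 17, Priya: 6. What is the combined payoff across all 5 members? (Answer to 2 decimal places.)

Total contributed: 2 + 27 + 22 + 17 + 6 = 74; total kept: 5 × 37 − 74 = 111.
The pooled fund pays out 4.6 × 74 = 340.40 in aggregate.
Group total = 111 + 340.40 = 451.40.

451.40 dollars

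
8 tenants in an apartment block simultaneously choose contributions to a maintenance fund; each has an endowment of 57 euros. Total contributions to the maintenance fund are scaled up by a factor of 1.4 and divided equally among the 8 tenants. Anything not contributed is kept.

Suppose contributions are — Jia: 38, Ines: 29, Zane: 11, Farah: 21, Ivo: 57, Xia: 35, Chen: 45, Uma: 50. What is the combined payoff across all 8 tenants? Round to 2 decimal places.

570.40 euros

Total contributed: 38 + 29 + 11 + 21 + 57 + 35 + 45 + 50 = 286; total kept: 8 × 57 − 286 = 170.
The maintenance fund pays out 1.4 × 286 = 400.40 in aggregate.
Group total = 170 + 400.40 = 570.40.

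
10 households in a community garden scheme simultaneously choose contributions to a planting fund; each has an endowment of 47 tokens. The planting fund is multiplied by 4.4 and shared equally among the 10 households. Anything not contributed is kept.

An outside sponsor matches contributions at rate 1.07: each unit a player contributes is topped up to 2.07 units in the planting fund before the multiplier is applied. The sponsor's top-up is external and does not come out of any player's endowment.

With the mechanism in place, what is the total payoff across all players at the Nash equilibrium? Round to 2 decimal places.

The effective private return is 4.4 × 2.07 / 10 = 0.9108, which is still under 1, so the mechanism doesn't change anyone's dominant strategy: zero contribution.
At the Nash equilibrium no one contributes; group total payoff = 10 × 47 = 470.

470.00 tokens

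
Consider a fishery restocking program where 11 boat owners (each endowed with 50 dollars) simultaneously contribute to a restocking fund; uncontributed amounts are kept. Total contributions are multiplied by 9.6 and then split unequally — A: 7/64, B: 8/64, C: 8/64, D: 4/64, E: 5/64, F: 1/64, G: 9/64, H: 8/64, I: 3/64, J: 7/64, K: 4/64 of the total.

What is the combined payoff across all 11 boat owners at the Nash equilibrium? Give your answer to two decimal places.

3130.00 dollars

Each unit j contributes comes back to j as 9.6 × (j's share), so j prefers to contribute only if that share exceeds 1/9.6 = 0.1042; otherwise keeping the unit dominates.
The shares above 0.1042 belong to A, B, C, G, H and J, contributing 50 each; the remaining 5 contribute 0. Total contributed: 300.
The restocking fund pays out 9.6 × 300 = 2880.00 in total (split across the unequal shares, but the aggregate is all that matters for the group sum).
The 5 free-riders keep 50 each, adding 250. Group total = 250 + 2880.00 = 3130.00.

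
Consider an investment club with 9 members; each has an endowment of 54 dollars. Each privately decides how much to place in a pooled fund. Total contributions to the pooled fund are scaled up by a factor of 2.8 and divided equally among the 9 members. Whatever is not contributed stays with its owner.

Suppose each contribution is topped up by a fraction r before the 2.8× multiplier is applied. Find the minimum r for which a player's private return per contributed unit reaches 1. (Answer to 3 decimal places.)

With matching at rate r, one contributed unit becomes (1 + r) in the pooled fund and returns 2.8 × (1 + r) / 9 to the contributor.
Setting this equal to 1: 1 + r = 9/2.8 = 3.2143.
So the minimum matching rate is r = 3.2143 − 1 = 2.214.

2.214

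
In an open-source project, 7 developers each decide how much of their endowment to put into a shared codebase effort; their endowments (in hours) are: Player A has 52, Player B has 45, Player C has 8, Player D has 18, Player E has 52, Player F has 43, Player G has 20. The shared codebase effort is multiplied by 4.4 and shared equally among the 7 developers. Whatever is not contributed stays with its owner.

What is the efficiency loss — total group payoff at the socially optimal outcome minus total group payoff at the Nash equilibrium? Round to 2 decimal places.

809.20 hours

The private return per contributed unit is 4.4/7 = 0.6286 < 1 for every player regardless of endowment, so the Nash equilibrium is zero contribution and the group total is Σ E_j = 52 + 45 + 8 + 18 + 52 + 43 + 20 = 238.
Each contributed unit returns 4.400 to the group, so the social optimum is full contribution by everyone: group total = 4.400 × 238 = 1047.20.
Efficiency loss = (4.400 − 1) × 238 = 809.20.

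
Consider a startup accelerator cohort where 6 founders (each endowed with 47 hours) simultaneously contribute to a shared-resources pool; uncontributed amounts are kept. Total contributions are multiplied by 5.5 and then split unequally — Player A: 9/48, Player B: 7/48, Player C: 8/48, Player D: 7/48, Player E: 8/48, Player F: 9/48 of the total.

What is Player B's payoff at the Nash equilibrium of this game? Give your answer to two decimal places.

122.40 hours

A player with share s gets back 5.5·s per unit contributed, so full contribution is dominant for anyone with s > 1/5.5 = 0.1818 and zero contribution is dominant for anyone below.
Player A and Player F clear that bar, contributing 47 each; the remaining 4 contribute 0. Total contributed: 94.
Player B keeps 47 and receives 5.5 × 94 × 7/48 = 75.40 from the shared-resources pool, for a payoff of 122.40.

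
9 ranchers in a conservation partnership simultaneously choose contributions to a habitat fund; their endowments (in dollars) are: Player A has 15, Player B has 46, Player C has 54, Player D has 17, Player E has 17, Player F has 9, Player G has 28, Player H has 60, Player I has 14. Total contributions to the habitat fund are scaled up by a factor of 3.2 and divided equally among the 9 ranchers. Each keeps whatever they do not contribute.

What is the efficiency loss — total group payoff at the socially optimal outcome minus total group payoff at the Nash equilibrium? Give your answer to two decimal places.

572.00 dollars

The private return per contributed unit is 3.2/9 = 0.3556 < 1 for every player regardless of endowment, so the Nash equilibrium is zero contribution and the group total is Σ E_j = 15 + 46 + 54 + 17 + 17 + 9 + 28 + 60 + 14 = 260.
Each contributed unit returns 3.200 to the group, so the social optimum is full contribution by everyone: group total = 3.200 × 260 = 832.00.
Efficiency loss = (3.200 − 1) × 260 = 572.00.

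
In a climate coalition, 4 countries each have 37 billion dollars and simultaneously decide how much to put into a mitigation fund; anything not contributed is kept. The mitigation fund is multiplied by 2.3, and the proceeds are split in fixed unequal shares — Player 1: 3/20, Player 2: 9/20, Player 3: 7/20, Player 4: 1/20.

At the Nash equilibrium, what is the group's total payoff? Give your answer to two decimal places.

Each unit j contributes comes back to j as 2.3 × (j's share), so j prefers to contribute only if that share exceeds 1/2.3 = 0.4348; otherwise keeping the unit dominates.
The only share above 0.4348 is Player 2's 9/20, contributing 37; the remaining 3 contribute 0. Total contributed: 37.
The mitigation fund pays out 2.3 × 37 = 85.10 in total (split across the unequal shares, but the aggregate is all that matters for the group sum).
The 3 free-riders keep 37 each, adding 111. Group total = 111 + 85.10 = 196.10.

196.10 billion dollars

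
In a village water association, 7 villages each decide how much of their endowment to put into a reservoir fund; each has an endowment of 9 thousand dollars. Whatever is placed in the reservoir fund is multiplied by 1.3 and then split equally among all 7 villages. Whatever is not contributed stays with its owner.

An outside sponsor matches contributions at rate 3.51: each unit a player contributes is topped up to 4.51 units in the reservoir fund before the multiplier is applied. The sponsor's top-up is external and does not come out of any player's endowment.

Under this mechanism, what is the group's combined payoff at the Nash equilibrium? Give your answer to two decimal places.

63.00 thousand dollars

The effective private return is 1.3 × 4.51 / 7 = 0.8376, which is still under 1, so the mechanism doesn't change anyone's dominant strategy: zero contribution.
Everyone keeps their endowment and the group total is 7 × 9 = 63.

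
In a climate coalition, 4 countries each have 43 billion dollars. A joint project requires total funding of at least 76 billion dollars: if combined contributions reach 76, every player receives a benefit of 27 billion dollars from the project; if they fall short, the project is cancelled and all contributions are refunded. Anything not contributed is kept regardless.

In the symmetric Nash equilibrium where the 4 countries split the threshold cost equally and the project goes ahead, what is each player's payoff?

Equal share of the threshold: 76/4 = 19.
At this profile no one gains by cutting their contribution: any cut drops the total below 76, the project is cancelled, contributions are refunded, and the deviator ends with 43, which is less than 43 − 19 + 27 = 51. Contributing more than 19 just wastes the excess. So contributing exactly 19 is a best response.
Each player's payoff: 43 − 19 + 27 = 51.

51 billion dollars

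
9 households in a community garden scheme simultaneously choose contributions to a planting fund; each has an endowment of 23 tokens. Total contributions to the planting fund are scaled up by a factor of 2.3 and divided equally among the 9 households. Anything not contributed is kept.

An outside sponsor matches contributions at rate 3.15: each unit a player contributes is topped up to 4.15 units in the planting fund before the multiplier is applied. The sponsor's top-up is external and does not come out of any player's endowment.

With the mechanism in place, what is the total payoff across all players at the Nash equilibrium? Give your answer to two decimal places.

Under the mechanism each unit contributed yields 2.3 × 4.15 / 9 = 1.0606 back to its contributor per unit of net cost, which exceeds 1, making full contribution the dominant choice for everyone.
So the Nash equilibrium is full contribution by all 9; the group earns 2.3 × 4.15 × 207 = 1975.82.

1975.82 tokens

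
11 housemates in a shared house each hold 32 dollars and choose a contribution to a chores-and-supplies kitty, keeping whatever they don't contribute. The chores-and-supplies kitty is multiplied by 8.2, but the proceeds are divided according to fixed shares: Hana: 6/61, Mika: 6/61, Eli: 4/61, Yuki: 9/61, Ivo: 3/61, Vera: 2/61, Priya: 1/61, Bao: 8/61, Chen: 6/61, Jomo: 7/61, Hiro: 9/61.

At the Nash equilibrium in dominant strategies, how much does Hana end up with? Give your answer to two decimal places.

109.43 dollars

A player with share s gets back 8.2·s per unit contributed, so full contribution is dominant for anyone with s > 1/8.2 = 0.1220 and zero contribution is dominant for anyone below.
Yuki, Bao and Hiro clear that bar, contributing 32 each; the remaining 8 contribute 0. Total contributed: 96.
Hana keeps 32 and receives 8.2 × 96 × 6/61 = 77.43 from the chores-and-supplies kitty, for a payoff of 109.43.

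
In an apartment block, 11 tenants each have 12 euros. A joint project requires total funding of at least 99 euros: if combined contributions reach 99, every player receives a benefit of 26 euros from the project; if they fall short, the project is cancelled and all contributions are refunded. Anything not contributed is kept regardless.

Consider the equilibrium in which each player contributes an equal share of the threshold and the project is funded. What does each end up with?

29 euros

Equal share of the threshold: 99/11 = 9.
At this profile no one gains by cutting their contribution: any cut drops the total below 99, the project is cancelled, contributions are refunded, and the deviator ends with 12, which is less than 12 − 9 + 26 = 29. Contributing more than 9 just wastes the excess. So contributing exactly 9 is a best response.
Each player's payoff: 12 − 9 + 26 = 29.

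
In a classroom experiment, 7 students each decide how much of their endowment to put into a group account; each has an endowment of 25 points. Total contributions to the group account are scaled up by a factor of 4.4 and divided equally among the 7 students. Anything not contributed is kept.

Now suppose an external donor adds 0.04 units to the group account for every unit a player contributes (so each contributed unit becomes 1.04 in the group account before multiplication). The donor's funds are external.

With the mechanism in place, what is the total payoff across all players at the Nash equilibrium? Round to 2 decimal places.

Even with the mechanism, each unit contributed returns only 4.4 × 1.04 / 7 = 0.6537 per unit of net cost, so contributing nothing is still dominant.
Everyone keeps their endowment and the group total is 7 × 25 = 175.

175.00 points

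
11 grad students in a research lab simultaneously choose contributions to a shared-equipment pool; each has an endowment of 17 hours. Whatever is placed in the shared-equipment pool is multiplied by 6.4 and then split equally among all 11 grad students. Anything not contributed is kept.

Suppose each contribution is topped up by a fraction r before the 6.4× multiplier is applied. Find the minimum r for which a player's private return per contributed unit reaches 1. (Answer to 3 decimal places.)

With matching at rate r, one contributed unit becomes (1 + r) in the shared-equipment pool and returns 6.4 × (1 + r) / 11 to the contributor.
Setting this equal to 1: 1 + r = 11/6.4 = 1.7188.
So the minimum matching rate is r = 1.7188 − 1 = 0.719.

0.719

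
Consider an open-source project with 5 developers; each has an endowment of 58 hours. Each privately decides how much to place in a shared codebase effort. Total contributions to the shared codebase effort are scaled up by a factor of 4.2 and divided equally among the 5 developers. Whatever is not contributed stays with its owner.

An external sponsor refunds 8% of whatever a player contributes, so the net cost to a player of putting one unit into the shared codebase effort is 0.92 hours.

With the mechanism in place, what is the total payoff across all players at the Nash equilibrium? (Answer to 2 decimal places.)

The effective private return is (4.2/5) / 0.92 = 0.9130, which is still under 1, so the mechanism doesn't change anyone's dominant strategy: zero contribution.
At the Nash equilibrium no one contributes; group total payoff = 5 × 58 = 290.

290.00 hours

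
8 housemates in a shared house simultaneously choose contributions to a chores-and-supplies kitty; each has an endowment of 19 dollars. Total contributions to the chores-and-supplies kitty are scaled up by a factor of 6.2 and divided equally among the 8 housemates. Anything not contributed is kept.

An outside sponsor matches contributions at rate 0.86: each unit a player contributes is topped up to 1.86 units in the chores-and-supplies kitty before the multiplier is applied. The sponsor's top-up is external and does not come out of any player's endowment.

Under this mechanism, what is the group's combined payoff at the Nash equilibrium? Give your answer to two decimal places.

Under the mechanism each unit contributed yields 6.2 × 1.86 / 8 = 1.4415 back to its contributor per unit of net cost, which exceeds 1, making full contribution the dominant choice for everyone.
At the Nash equilibrium everyone contributes 19. Group total payoff = 6.2 × 1.86 × 152 = 1752.86.

1752.86 dollars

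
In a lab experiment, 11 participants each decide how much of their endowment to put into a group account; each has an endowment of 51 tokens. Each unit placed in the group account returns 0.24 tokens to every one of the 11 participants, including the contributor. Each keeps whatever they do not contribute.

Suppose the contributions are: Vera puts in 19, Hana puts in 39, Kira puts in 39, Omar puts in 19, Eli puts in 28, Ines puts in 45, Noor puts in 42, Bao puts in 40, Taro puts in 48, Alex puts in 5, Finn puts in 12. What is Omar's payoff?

112.64 tokens

Total contributed: 19 + 39 + 39 + 19 + 28 + 45 + 42 + 40 + 48 + 5 + 12 = 336.
Each receives 0.24 × 336 = 80.64 from the group account.
Omar keeps 51 − 19 = 32, so Omar's payoff is 32 + 80.64 = 112.64.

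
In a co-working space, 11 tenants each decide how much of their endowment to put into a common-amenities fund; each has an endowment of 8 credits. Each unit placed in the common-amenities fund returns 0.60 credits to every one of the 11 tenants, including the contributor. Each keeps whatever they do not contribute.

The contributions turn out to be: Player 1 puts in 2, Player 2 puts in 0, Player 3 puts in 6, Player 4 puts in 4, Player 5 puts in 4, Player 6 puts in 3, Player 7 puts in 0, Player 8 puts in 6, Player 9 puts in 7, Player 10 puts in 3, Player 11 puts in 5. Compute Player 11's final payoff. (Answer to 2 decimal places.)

27.00 credits

Total contributed: 2 + 0 + 6 + 4 + 4 + 3 + 0 + 6 + 7 + 3 + 5 = 40.
Each receives 0.60 × 40 = 24.00 from the common-amenities fund.
Player 11 keeps 8 − 5 = 3, so Player 11's payoff is 3 + 24.00 = 27.00.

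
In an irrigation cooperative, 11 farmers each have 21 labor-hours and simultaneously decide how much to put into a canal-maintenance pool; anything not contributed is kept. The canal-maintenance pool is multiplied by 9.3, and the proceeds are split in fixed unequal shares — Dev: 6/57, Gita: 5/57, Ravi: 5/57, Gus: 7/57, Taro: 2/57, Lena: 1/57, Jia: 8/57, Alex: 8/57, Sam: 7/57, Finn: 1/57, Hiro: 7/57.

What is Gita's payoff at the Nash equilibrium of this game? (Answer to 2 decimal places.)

106.66 labor-hours

For player j, contributing a unit is worthwhile iff 9.3 × (j's share) ≥ 1, i.e. iff j's share is at least 0.1075.
Gus, Jia, Alex, Sam and Hiro clear that bar, contributing 21 each; the remaining 6 contribute 0. Total contributed: 105.
Gita keeps 21 and receives 9.3 × 105 × 5/57 = 85.66 from the canal-maintenance pool, for a payoff of 106.66.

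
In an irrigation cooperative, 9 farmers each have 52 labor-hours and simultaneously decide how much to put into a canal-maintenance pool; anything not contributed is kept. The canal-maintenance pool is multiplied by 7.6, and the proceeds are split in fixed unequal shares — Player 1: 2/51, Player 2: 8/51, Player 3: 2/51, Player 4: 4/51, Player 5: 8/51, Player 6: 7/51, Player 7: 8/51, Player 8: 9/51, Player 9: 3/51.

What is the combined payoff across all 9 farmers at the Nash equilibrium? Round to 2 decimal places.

A player with share s gets back 7.6·s per unit contributed, so full contribution is dominant for anyone with s > 1/7.6 = 0.1316 and zero contribution is dominant for anyone below.
The shares above 0.1316 belong to Player 2, Player 5, Player 6, Player 7 and Player 8, contributing 52 each; the remaining 4 contribute 0. Total contributed: 260.
The canal-maintenance pool pays out 7.6 × 260 = 1976.00 in total (split across the unequal shares, but the aggregate is all that matters for the group sum).
The 4 free-riders keep 52 each, adding 208. Group total = 208 + 1976.00 = 2184.00.

2184.00 labor-hours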